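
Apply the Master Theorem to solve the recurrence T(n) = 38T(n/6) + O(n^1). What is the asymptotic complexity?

Master Theorem for T(n) = 38T(n/6) + O(n^1):

a = 38, b = 6, c = 1
log_b(a) = log_6(38) = 2.0302

Case 1: c = 1 < log_6(38) = 2.0302
T(n) = O(n^(log_6 38))

For T(n) = 38T(n/6) + O(n^1): log_6(38) = 2.0302. This is Case 1 of the Master Theorem (c < log_b(a), work dominated by leaves), giving O(n^(log_6 38)).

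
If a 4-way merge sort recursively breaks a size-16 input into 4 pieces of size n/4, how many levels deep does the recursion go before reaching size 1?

For divide and conquer with division factor 4:

Problem sizes at each level:
Level 0: 16
Level 1: 4
Level 2: 1

The root is level 0 and the size-1 base case is level 2 (the tree spans levels 0 through 2, i.e. 3 levels counting the root), so the depth is the number of divisions: log_4(16) = 2

The recursion tree depth is log_4(16) = 2. At each level, the problem size is divided by 4, so it takes 2 divisions to reduce to a base case of size 1. The algorithm makes 4 recursive calls at each level.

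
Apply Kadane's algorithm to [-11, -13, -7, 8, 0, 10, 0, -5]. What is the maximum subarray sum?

Using Kadane's algorithm on [-11, -13, -7, 8, 0, 10, 0, -5]:

Scanning through the array:
Position 1 (value -13): max_ending_here = -13, max_so_far = -11
Position 2 (value -7): max_ending_here = -7, max_so_far = -7
Position 3 (value 8): max_ending_here = 8, max_so_far = 8
Position 4 (value 0): max_ending_here = 8, max_so_far = 8
Position 5 (value 10): max_ending_here = 18, max_so_far = 18
Position 6 (value 0): max_ending_here = 18, max_so_far = 18
Position 7 (value -5): max_ending_here = 13, max_so_far = 18

Maximum subarray: [8, 0, 10]
Maximum sum: 18

The maximum subarray is [8, 0, 10] with sum 18. This subarray runs from index 3 to index 5.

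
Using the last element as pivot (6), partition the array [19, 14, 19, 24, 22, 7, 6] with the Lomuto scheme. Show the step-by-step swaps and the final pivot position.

Lomuto partition with pivot = 6:

Initial array: [19, 14, 19, 24, 22, 7, 6]

arr[0]=19 > 6: no swap
arr[1]=14 > 6: no swap
arr[2]=19 > 6: no swap
arr[3]=24 > 6: no swap
arr[4]=22 > 6: no swap
arr[5]=7 > 6: no swap

Place pivot at position 0: [6, 14, 19, 24, 22, 7, 19]
Pivot position: 0

After partitioning with pivot 6, the array becomes [6, 14, 19, 24, 22, 7, 19]. The pivot is placed at index 0. All elements to the left of the pivot are <= 6, and all elements to the right are > 6.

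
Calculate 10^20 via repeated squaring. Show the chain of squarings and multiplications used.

Computing 10^20 by squaring (build up from 10^1; each line after the first costs one multiplication):

10^1 = 10
10^2 = (10^1)^2 = 10^2 = 100
10^4 = (10^2)^2 = 100^2 = 10000
10^5 = 10 * 10^4 = 10 * 10000 = 100000
10^10 = (10^5)^2 = 100000^2 = 10000000000
10^20 = (10^10)^2 = 10000000000^2 = 100000000000000000000

Result: 100000000000000000000
Multiplications needed: 5 (5 lines after 10^1)

10^20 = 100000000000000000000. Using exponentiation by squaring, this requires 5 multiplications. The key idea: if the exponent is even, square the half-power; if odd, multiply by the base once.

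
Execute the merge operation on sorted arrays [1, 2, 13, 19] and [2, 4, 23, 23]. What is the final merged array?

Merging process:

Compare 1 vs 2: take 1 from left. Merged: [1]
Compare 2 vs 2: take 2 from left. Merged: [1, 2]
Compare 13 vs 2: take 2 from right. Merged: [1, 2, 2]
Compare 13 vs 4: take 4 from right. Merged: [1, 2, 2, 4]
Compare 13 vs 23: take 13 from left. Merged: [1, 2, 2, 4, 13]
Compare 19 vs 23: take 19 from left. Merged: [1, 2, 2, 4, 13, 19]
Append remaining from right: [23, 23]. Merged: [1, 2, 2, 4, 13, 19, 23, 23]

Final merged array: [1, 2, 2, 4, 13, 19, 23, 23]
Total comparisons: 6

The merged array is [1, 2, 2, 4, 13, 19, 23, 23], requiring 6 comparisons. The merge step runs in O(n) time where n is the total number of elements.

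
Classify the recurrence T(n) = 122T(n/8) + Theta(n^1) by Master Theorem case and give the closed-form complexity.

Master Theorem for T(n) = 122T(n/8) + O(n^1):

a = 122, b = 8, c = 1
log_b(a) = log_8(122) = 2.3102

Case 1: c = 1 < log_8(122) = 2.3102
T(n) = O(n^(log_8 122))

For T(n) = 122T(n/8) + O(n^1): log_8(122) = 2.3102. This is Case 1 of the Master Theorem (c < log_b(a), work dominated by leaves), giving O(n^(log_8 122)).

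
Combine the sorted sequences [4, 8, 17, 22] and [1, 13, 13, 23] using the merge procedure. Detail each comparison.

Merging process:

Compare 4 vs 1: take 1 from right. Merged: [1]
Compare 4 vs 13: take 4 from left. Merged: [1, 4]
Compare 8 vs 13: take 8 from left. Merged: [1, 4, 8]
Compare 17 vs 13: take 13 from right. Merged: [1, 4, 8, 13]
Compare 17 vs 13: take 13 from right. Merged: [1, 4, 8, 13, 13]
Compare 17 vs 23: take 17 from left. Merged: [1, 4, 8, 13, 13, 17]
Compare 22 vs 23: take 22 from left. Merged: [1, 4, 8, 13, 13, 17, 22]
Append remaining from right: [23]. Merged: [1, 4, 8, 13, 13, 17, 22, 23]

Final merged array: [1, 4, 8, 13, 13, 17, 22, 23]
Total comparisons: 7

The merged array is [1, 4, 8, 13, 13, 17, 22, 23], requiring 7 comparisons. The merge step runs in O(n) time where n is the total number of elements.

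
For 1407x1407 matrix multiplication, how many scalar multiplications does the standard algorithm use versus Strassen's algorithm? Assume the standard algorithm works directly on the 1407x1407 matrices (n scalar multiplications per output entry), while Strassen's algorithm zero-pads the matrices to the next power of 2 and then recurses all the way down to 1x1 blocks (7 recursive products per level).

Matrix multiplication for 1407x1407 matrices:

Strassen's algorithm requires power-of-2 dimensions. Pad 1407x1407 to 2048x2048 (next power of 2).

Standard algorithm: 1407^3 = 2785366143 multiplications
Strassen's algorithm: 7^(log2(2048)) = 7^11 = 1977326743 multiplications
Savings: 2785366143 - 1977326743 = 808039400 multiplications

Standard: 2785366143 multiplications (1407^3). Strassen: 1977326743 multiplications (7^11, after padding to 2048x2048). Strassen reduces 8 recursive multiplications to 7 at each level.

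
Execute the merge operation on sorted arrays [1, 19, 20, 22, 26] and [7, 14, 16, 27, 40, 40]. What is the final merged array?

Merging process:

Compare 1 vs 7: take 1 from left. Merged: [1]
Compare 19 vs 7: take 7 from right. Merged: [1, 7]
Compare 19 vs 14: take 14 from right. Merged: [1, 7, 14]
Compare 19 vs 16: take 16 from right. Merged: [1, 7, 14, 16]
Compare 19 vs 27: take 19 from left. Merged: [1, 7, 14, 16, 19]
Compare 20 vs 27: take 20 from left. Merged: [1, 7, 14, 16, 19, 20]
Compare 22 vs 27: take 22 from left. Merged: [1, 7, 14, 16, 19, 20, 22]
Compare 26 vs 27: take 26 from left. Merged: [1, 7, 14, 16, 19, 20, 22, 26]
Append remaining from right: [27, 40, 40]. Merged: [1, 7, 14, 16, 19, 20, 22, 26, 27, 40, 40]

Final merged array: [1, 7, 14, 16, 19, 20, 22, 26, 27, 40, 40]
Total comparisons: 8

The merged array is [1, 7, 14, 16, 19, 20, 22, 26, 27, 40, 40], requiring 8 comparisons. The merge step runs in O(n) time where n is the total number of elements.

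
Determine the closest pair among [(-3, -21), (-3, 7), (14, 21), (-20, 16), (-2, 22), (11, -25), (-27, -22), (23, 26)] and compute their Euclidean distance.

Computing all pairwise distances among 8 points:

d((-3, -21), (-3, 7)) = 28.0
d((-3, -21), (14, 21)) = 45.31
d((-3, -21), (-20, 16)) = 40.7185
d((-3, -21), (-2, 22)) = 43.0116
d((-3, -21), (11, -25)) = 14.5602
d((-3, -21), (-27, -22)) = 24.0208
d((-3, -21), (23, 26)) = 53.7122
d((-3, 7), (14, 21)) = 22.0227
d((-3, 7), (-20, 16)) = 19.2354
d((-3, 7), (-2, 22)) = 15.0333
d((-3, 7), (11, -25)) = 34.9285
d((-3, 7), (-27, -22)) = 37.6431
d((-3, 7), (23, 26)) = 32.2025
d((14, 21), (-20, 16)) = 34.3657
d((14, 21), (-2, 22)) = 16.0312
d((14, 21), (11, -25)) = 46.0977
d((14, 21), (-27, -22)) = 59.4138
d((14, 21), (23, 26)) = 10.2956 <-- minimum
d((-20, 16), (-2, 22)) = 18.9737
d((-20, 16), (11, -25)) = 51.4004
d((-20, 16), (-27, -22)) = 38.6394
d((-20, 16), (23, 26)) = 44.1475
d((-2, 22), (11, -25)) = 48.7647
d((-2, 22), (-27, -22)) = 50.6063
d((-2, 22), (23, 26)) = 25.318
d((11, -25), (-27, -22)) = 38.1182
d((11, -25), (23, 26)) = 52.3927
d((-27, -22), (23, 26)) = 69.3109

Closest pair: (14, 21) and (23, 26) with distance 10.2956

The closest pair is (14, 21) and (23, 26) with Euclidean distance 10.2956. For 8 points, brute-force pairwise comparison is shown above. For large n, the divide-and-conquer algorithm (sort by x, recurse on halves, check the dividing strip) achieves O(n log n).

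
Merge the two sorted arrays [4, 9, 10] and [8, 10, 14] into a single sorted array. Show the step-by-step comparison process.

Merging process:

Compare 4 vs 8: take 4 from left. Merged: [4]
Compare 9 vs 8: take 8 from right. Merged: [4, 8]
Compare 9 vs 10: take 9 from left. Merged: [4, 8, 9]
Compare 10 vs 10: take 10 from left. Merged: [4, 8, 9, 10]
Append remaining from right: [10, 14]. Merged: [4, 8, 9, 10, 10, 14]

Final merged array: [4, 8, 9, 10, 10, 14]
Total comparisons: 4

The merged array is [4, 8, 9, 10, 10, 14], requiring 4 comparisons. The merge step runs in O(n) time where n is the total number of elements.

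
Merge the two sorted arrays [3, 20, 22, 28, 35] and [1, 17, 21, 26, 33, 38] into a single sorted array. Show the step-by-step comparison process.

Merging process:

Compare 3 vs 1: take 1 from right. Merged: [1]
Compare 3 vs 17: take 3 from left. Merged: [1, 3]
Compare 20 vs 17: take 17 from right. Merged: [1, 3, 17]
Compare 20 vs 21: take 20 from left. Merged: [1, 3, 17, 20]
Compare 22 vs 21: take 21 from right. Merged: [1, 3, 17, 20, 21]
Compare 22 vs 26: take 22 from left. Merged: [1, 3, 17, 20, 21, 22]
Compare 28 vs 26: take 26 from right. Merged: [1, 3, 17, 20, 21, 22, 26]
Compare 28 vs 33: take 28 from left. Merged: [1, 3, 17, 20, 21, 22, 26, 28]
Compare 35 vs 33: take 33 from right. Merged: [1, 3, 17, 20, 21, 22, 26, 28, 33]
Compare 35 vs 38: take 35 from left. Merged: [1, 3, 17, 20, 21, 22, 26, 28, 33, 35]
Append remaining from right: [38]. Merged: [1, 3, 17, 20, 21, 22, 26, 28, 33, 35, 38]

Final merged array: [1, 3, 17, 20, 21, 22, 26, 28, 33, 35, 38]
Total comparisons: 10

The merged array is [1, 3, 17, 20, 21, 22, 26, 28, 33, 35, 38], requiring 10 comparisons. The merge step runs in O(n) time where n is the total number of elements.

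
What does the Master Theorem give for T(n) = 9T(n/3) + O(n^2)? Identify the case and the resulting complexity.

Master Theorem for T(n) = 9T(n/3) + O(n^2):

a = 9, b = 3, c = 2
log_b(a) = log_3(9) = 2.0000

Case 2: c = 2 = log_3(9) = 2.0000
T(n) = O(n^2 log n) = O(n^2 log n)

For T(n) = 9T(n/3) + O(n^2): log_3(9) = 2.0000. This is Case 2 of the Master Theorem (c = log_b(a), equal work at all levels), giving O(n^2 log n).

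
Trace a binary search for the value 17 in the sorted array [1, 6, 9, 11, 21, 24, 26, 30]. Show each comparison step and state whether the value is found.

Binary search for 17 in [1, 6, 9, 11, 21, 24, 26, 30]:

lo=0, hi=7, mid=3, arr[mid]=11 -> 11 < 17, search right half
lo=4, hi=7, mid=5, arr[mid]=24 -> 24 > 17, search left half
lo=4, hi=4, mid=4, arr[mid]=21 -> 21 > 17, search left half
lo=4 > hi=3, target 17 not found

Binary search determines that 17 is not in the array after 3 comparisons. The search space was exhausted without finding the target.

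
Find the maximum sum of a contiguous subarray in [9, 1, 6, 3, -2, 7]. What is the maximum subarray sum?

Using Kadane's algorithm on [9, 1, 6, 3, -2, 7]:

Scanning through the array:
Position 1 (value 1): max_ending_here = 10, max_so_far = 10
Position 2 (value 6): max_ending_here = 16, max_so_far = 16
Position 3 (value 3): max_ending_here = 19, max_so_far = 19
Position 4 (value -2): max_ending_here = 17, max_so_far = 19
Position 5 (value 7): max_ending_here = 24, max_so_far = 24

Maximum subarray: [9, 1, 6, 3, -2, 7]
Maximum sum: 24

The maximum subarray is [9, 1, 6, 3, -2, 7] with sum 24. This subarray runs from index 0 to index 5.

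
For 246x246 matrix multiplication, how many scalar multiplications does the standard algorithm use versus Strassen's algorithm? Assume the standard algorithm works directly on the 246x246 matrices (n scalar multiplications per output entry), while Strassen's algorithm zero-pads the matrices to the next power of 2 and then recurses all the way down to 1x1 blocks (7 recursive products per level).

Matrix multiplication for 246x246 matrices:

Strassen's algorithm requires power-of-2 dimensions. Pad 246x246 to 256x256 (next power of 2).

Standard algorithm: 246^3 = 14886936 multiplications
Strassen's algorithm: 7^(log2(256)) = 7^8 = 5764801 multiplications
Savings: 14886936 - 5764801 = 9122135 multiplications

Standard: 14886936 multiplications (246^3). Strassen: 5764801 multiplications (7^8, after padding to 256x256). Strassen reduces 8 recursive multiplications to 7 at each level.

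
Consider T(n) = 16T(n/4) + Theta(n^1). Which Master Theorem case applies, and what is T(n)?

Master Theorem for T(n) = 16T(n/4) + O(n^1):

a = 16, b = 4, c = 1
log_b(a) = log_4(16) = 2.0000

Case 1: c = 1 < log_4(16) = 2.0000
T(n) = O(n^(log_4 16)) = O(n^2)

For T(n) = 16T(n/4) + O(n^1): log_4(16) = 2.0000. This is Case 1 of the Master Theorem (c < log_b(a), work dominated by leaves), giving O(n^2).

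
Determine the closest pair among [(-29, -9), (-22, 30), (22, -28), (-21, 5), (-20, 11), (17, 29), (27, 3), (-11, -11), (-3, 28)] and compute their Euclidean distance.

Computing all pairwise distances among 9 points:

d((-29, -9), (-22, 30)) = 39.6232
d((-29, -9), (22, -28)) = 54.4243
d((-29, -9), (-21, 5)) = 16.1245
d((-29, -9), (-20, 11)) = 21.9317
d((-29, -9), (17, 29)) = 59.6657
d((-29, -9), (27, 3)) = 57.2713
d((-29, -9), (-11, -11)) = 18.1108
d((-29, -9), (-3, 28)) = 45.2217
d((-22, 30), (22, -28)) = 72.8011
d((-22, 30), (-21, 5)) = 25.02
d((-22, 30), (-20, 11)) = 19.105
d((-22, 30), (17, 29)) = 39.0128
d((-22, 30), (27, 3)) = 55.9464
d((-22, 30), (-11, -11)) = 42.45
d((-22, 30), (-3, 28)) = 19.105
d((22, -28), (-21, 5)) = 54.2033
d((22, -28), (-20, 11)) = 57.3149
d((22, -28), (17, 29)) = 57.2189
d((22, -28), (27, 3)) = 31.4006
d((22, -28), (-11, -11)) = 37.1214
d((22, -28), (-3, 28)) = 61.327
d((-21, 5), (-20, 11)) = 6.0828 <-- minimum
d((-21, 5), (17, 29)) = 44.9444
d((-21, 5), (27, 3)) = 48.0416
d((-21, 5), (-11, -11)) = 18.868
d((-21, 5), (-3, 28)) = 29.2062
d((-20, 11), (17, 29)) = 41.1461
d((-20, 11), (27, 3)) = 47.676
d((-20, 11), (-11, -11)) = 23.7697
d((-20, 11), (-3, 28)) = 24.0416
d((17, 29), (27, 3)) = 27.8568
d((17, 29), (-11, -11)) = 48.8262
d((17, 29), (-3, 28)) = 20.025
d((27, 3), (-11, -11)) = 40.4969
d((27, 3), (-3, 28)) = 39.0512
d((-11, -11), (-3, 28)) = 39.8121

Closest pair: (-21, 5) and (-20, 11) with distance 6.0828

The closest pair is (-21, 5) and (-20, 11) with Euclidean distance 6.0828. For 9 points, brute-force pairwise comparison is shown above. For large n, the divide-and-conquer algorithm (sort by x, recurse on halves, check the dividing strip) achieves O(n log n).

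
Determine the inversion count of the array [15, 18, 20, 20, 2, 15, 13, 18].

Finding inversions in [15, 18, 20, 20, 2, 15, 13, 18]:

(0, 4): arr[0]=15 > arr[4]=2
(0, 6): arr[0]=15 > arr[6]=13
(1, 4): arr[1]=18 > arr[4]=2
(1, 5): arr[1]=18 > arr[5]=15
(1, 6): arr[1]=18 > arr[6]=13
(2, 4): arr[2]=20 > arr[4]=2
(2, 5): arr[2]=20 > arr[5]=15
(2, 6): arr[2]=20 > arr[6]=13
(2, 7): arr[2]=20 > arr[7]=18
(3, 4): arr[3]=20 > arr[4]=2
(3, 5): arr[3]=20 > arr[5]=15
(3, 6): arr[3]=20 > arr[6]=13
(3, 7): arr[3]=20 > arr[7]=18
(5, 6): arr[5]=15 > arr[6]=13

Total inversions: 14

The array has 14 inversion(s): (0,4), (0,6), (1,4), (1,5), (1,6), (2,4), (2,5), (2,6), (2,7), (3,4), (3,5), (3,6), (3,7), (5,6). Each pair (i,j) satisfies i < j and arr[i] > arr[j].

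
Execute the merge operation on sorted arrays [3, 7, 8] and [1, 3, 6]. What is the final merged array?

Merging process:

Compare 3 vs 1: take 1 from right. Merged: [1]
Compare 3 vs 3: take 3 from left. Merged: [1, 3]
Compare 7 vs 3: take 3 from right. Merged: [1, 3, 3]
Compare 7 vs 6: take 6 from right. Merged: [1, 3, 3, 6]
Append remaining from left: [7, 8]. Merged: [1, 3, 3, 6, 7, 8]

Final merged array: [1, 3, 3, 6, 7, 8]
Total comparisons: 4

The merged array is [1, 3, 3, 6, 7, 8], requiring 4 comparisons. The merge step runs in O(n) time where n is the total number of elements.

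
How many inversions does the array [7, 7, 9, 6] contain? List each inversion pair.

Finding inversions in [7, 7, 9, 6]:

(0, 3): arr[0]=7 > arr[3]=6
(1, 3): arr[1]=7 > arr[3]=6
(2, 3): arr[2]=9 > arr[3]=6

Total inversions: 3

The array has 3 inversion(s): (0,3), (1,3), (2,3). Each pair (i,j) satisfies i < j and arr[i] > arr[j].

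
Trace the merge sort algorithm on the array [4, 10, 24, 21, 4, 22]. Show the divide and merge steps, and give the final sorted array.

Merge sort trace:

Split: [4, 10, 24, 21, 4, 22] -> [4, 10, 24] and [21, 4, 22]
  Split: [4, 10, 24] -> [4] and [10, 24]
    Split: [10, 24] -> [10] and [24]
    Merge: [10] + [24] -> [10, 24]
  Merge: [4] + [10, 24] -> [4, 10, 24]
  Split: [21, 4, 22] -> [21] and [4, 22]
    Split: [4, 22] -> [4] and [22]
    Merge: [4] + [22] -> [4, 22]
  Merge: [21] + [4, 22] -> [4, 21, 22]
Merge: [4, 10, 24] + [4, 21, 22] -> [4, 4, 10, 21, 22, 24]

Final sorted array: [4, 4, 10, 21, 22, 24]

The merge sort proceeds by recursively splitting the array and merging sorted halves.
After all merges, the sorted array is [4, 4, 10, 21, 22, 24].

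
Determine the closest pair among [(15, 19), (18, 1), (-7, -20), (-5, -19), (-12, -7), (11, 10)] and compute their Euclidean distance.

Computing all pairwise distances among 6 points:

d((15, 19), (18, 1)) = 18.2483
d((15, 19), (-7, -20)) = 44.7772
d((15, 19), (-5, -19)) = 42.9418
d((15, 19), (-12, -7)) = 37.4833
d((15, 19), (11, 10)) = 9.8489
d((18, 1), (-7, -20)) = 32.6497
d((18, 1), (-5, -19)) = 30.4795
d((18, 1), (-12, -7)) = 31.0483
d((18, 1), (11, 10)) = 11.4018
d((-7, -20), (-5, -19)) = 2.2361 <-- minimum
d((-7, -20), (-12, -7)) = 13.9284
d((-7, -20), (11, 10)) = 34.9857
d((-5, -19), (-12, -7)) = 13.8924
d((-5, -19), (11, 10)) = 33.121
d((-12, -7), (11, 10)) = 28.6007

Closest pair: (-7, -20) and (-5, -19) with distance 2.2361

The closest pair is (-7, -20) and (-5, -19) with Euclidean distance 2.2361. For 6 points, brute-force pairwise comparison is shown above. For large n, the divide-and-conquer algorithm (sort by x, recurse on halves, check the dividing strip) achieves O(n log n).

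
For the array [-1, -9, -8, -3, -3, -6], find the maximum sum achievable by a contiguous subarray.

Using Kadane's algorithm on [-1, -9, -8, -3, -3, -6]:

Scanning through the array:
Position 1 (value -9): max_ending_here = -9, max_so_far = -1
Position 2 (value -8): max_ending_here = -8, max_so_far = -1
Position 3 (value -3): max_ending_here = -3, max_so_far = -1
Position 4 (value -3): max_ending_here = -3, max_so_far = -1
Position 5 (value -6): max_ending_here = -6, max_so_far = -1

Maximum subarray: [-1]
Maximum sum: -1

The maximum subarray is [-1] with sum -1. This subarray runs from index 0 to index 0.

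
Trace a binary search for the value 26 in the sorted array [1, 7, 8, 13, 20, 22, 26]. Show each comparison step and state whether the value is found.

Binary search for 26 in [1, 7, 8, 13, 20, 22, 26]:

lo=0, hi=6, mid=3, arr[mid]=13 -> 13 < 26, search right half
lo=4, hi=6, mid=5, arr[mid]=22 -> 22 < 26, search right half
lo=6, hi=6, mid=6, arr[mid]=26 -> Found target at index 6!

Binary search finds 26 at index 6 after 3 comparisons. The search repeatedly halves the search space by comparing with the middle element.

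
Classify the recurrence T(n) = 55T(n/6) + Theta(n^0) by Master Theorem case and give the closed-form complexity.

Master Theorem for T(n) = 55T(n/6) + O(n^0):

a = 55, b = 6, c = 0
log_b(a) = log_6(55) = 2.2365

Case 1: c = 0 < log_6(55) = 2.2365
T(n) = O(n^(log_6 55))

For T(n) = 55T(n/6) + O(n^0): log_6(55) = 2.2365. This is Case 1 of the Master Theorem (c < log_b(a), work dominated by leaves), giving O(n^(log_6 55)).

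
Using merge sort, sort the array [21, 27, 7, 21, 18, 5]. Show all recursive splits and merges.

Merge sort trace:

Split: [21, 27, 7, 21, 18, 5] -> [21, 27, 7] and [21, 18, 5]
  Split: [21, 27, 7] -> [21] and [27, 7]
    Split: [27, 7] -> [27] and [7]
    Merge: [27] + [7] -> [7, 27]
  Merge: [21] + [7, 27] -> [7, 21, 27]
  Split: [21, 18, 5] -> [21] and [18, 5]
    Split: [18, 5] -> [18] and [5]
    Merge: [18] + [5] -> [5, 18]
  Merge: [21] + [5, 18] -> [5, 18, 21]
Merge: [7, 21, 27] + [5, 18, 21] -> [5, 7, 18, 21, 21, 27]

Final sorted array: [5, 7, 18, 21, 21, 27]

The merge sort proceeds by recursively splitting the array and merging sorted halves.
After all merges, the sorted array is [5, 7, 18, 21, 21, 27].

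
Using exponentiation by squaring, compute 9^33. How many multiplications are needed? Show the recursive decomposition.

Computing 9^33 by squaring (build up from 9^1; each line after the first costs one multiplication):

9^1 = 9
9^2 = (9^1)^2 = 9^2 = 81
9^4 = (9^2)^2 = 81^2 = 6561
9^8 = (9^4)^2 = 6561^2 = 43046721
9^16 = (9^8)^2 = 43046721^2 = 1853020188851841
9^32 = (9^16)^2 = 1853020188851841^2 = 3433683820292512484657849089281
9^33 = 9 * 9^32 = 9 * 3433683820292512484657849089281 = 30903154382632612361920641803529

Result: 30903154382632612361920641803529
Multiplications needed: 6 (6 lines after 9^1)

9^33 = 30903154382632612361920641803529. Using exponentiation by squaring, this requires 6 multiplications. The key idea: if the exponent is even, square the half-power; if odd, multiply by the base once.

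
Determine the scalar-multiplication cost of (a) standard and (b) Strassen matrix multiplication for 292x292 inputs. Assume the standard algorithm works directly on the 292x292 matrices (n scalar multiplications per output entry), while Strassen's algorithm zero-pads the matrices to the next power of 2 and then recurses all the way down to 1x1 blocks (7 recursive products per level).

Matrix multiplication for 292x292 matrices:

Strassen's algorithm requires power-of-2 dimensions. Pad 292x292 to 512x512 (next power of 2).

Standard algorithm: 292^3 = 24897088 multiplications
Strassen's algorithm: 7^(log2(512)) = 7^9 = 40353607 multiplications
Difference: 24897088 - 40353607 = -15456519 (Strassen uses MORE here due to padding overhead — for small or just-over-power-of-2 n, padding can outweigh the per-level savings)

Standard: 24897088 multiplications (292^3). Strassen: 40353607 multiplications (7^9, after padding to 512x512). Strassen reduces 8 recursive multiplications to 7 at each level.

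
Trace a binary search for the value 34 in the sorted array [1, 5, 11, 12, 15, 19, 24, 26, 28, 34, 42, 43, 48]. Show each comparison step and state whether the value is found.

Binary search for 34 in [1, 5, 11, 12, 15, 19, 24, 26, 28, 34, 42, 43, 48]:

lo=0, hi=12, mid=6, arr[mid]=24 -> 24 < 34, search right half
lo=7, hi=12, mid=9, arr[mid]=34 -> Found target at index 9!

Binary search finds 34 at index 9 after 2 comparisons. The search repeatedly halves the search space by comparing with the middle element.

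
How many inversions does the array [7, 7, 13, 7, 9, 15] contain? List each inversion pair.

Finding inversions in [7, 7, 13, 7, 9, 15]:

(2, 3): arr[2]=13 > arr[3]=7
(2, 4): arr[2]=13 > arr[4]=9

Total inversions: 2

The array has 2 inversion(s): (2,3), (2,4). Each pair (i,j) satisfies i < j and arr[i] > arr[j].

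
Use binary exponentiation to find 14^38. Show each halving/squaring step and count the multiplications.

Computing 14^38 by squaring (build up from 14^1; each line after the first costs one multiplication):

14^1 = 14
14^2 = (14^1)^2 = 14^2 = 196
14^4 = (14^2)^2 = 196^2 = 38416
14^8 = (14^4)^2 = 38416^2 = 1475789056
14^9 = 14 * 14^8 = 14 * 1475789056 = 20661046784
14^18 = (14^9)^2 = 20661046784^2 = 426878854210636742656
14^19 = 14 * 14^18 = 14 * 426878854210636742656 = 5976303958948914397184
14^38 = (14^19)^2 = 5976303958948914397184^2 = 35716209009748467500288285041727074107129856

Result: 35716209009748467500288285041727074107129856
Multiplications needed: 7 (7 lines after 14^1)

14^38 = 35716209009748467500288285041727074107129856. Using exponentiation by squaring, this requires 7 multiplications. The key idea: if the exponent is even, square the half-power; if odd, multiply by the base once.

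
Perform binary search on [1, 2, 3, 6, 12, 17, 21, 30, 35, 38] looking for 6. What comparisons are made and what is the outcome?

Binary search for 6 in [1, 2, 3, 6, 12, 17, 21, 30, 35, 38]:

lo=0, hi=9, mid=4, arr[mid]=12 -> 12 > 6, search left half
lo=0, hi=3, mid=1, arr[mid]=2 -> 2 < 6, search right half
lo=2, hi=3, mid=2, arr[mid]=3 -> 3 < 6, search right half
lo=3, hi=3, mid=3, arr[mid]=6 -> Found target at index 3!

Binary search finds 6 at index 3 after 4 comparisons. The search repeatedly halves the search space by comparing with the middle element.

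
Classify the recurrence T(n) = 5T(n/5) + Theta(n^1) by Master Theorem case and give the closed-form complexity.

Master Theorem for T(n) = 5T(n/5) + O(n^1):

a = 5, b = 5, c = 1
log_b(a) = log_5(5) = 1.0000

Case 2: c = 1 = log_5(5) = 1.0000
T(n) = O(n^1 log n) = O(n log n)

For T(n) = 5T(n/5) + O(n^1): log_5(5) = 1.0000. This is Case 2 of the Master Theorem (c = log_b(a), equal work at all levels), giving O(n log n).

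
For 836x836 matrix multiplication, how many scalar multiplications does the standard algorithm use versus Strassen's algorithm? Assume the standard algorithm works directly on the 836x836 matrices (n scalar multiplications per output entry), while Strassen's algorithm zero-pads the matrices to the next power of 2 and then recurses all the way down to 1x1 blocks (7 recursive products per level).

Matrix multiplication for 836x836 matrices:

Strassen's algorithm requires power-of-2 dimensions. Pad 836x836 to 1024x1024 (next power of 2).

Standard algorithm: 836^3 = 584277056 multiplications
Strassen's algorithm: 7^(log2(1024)) = 7^10 = 282475249 multiplications
Savings: 584277056 - 282475249 = 301801807 multiplications

Standard: 584277056 multiplications (836^3). Strassen: 282475249 multiplications (7^10, after padding to 1024x1024). Strassen reduces 8 recursive multiplications to 7 at each level.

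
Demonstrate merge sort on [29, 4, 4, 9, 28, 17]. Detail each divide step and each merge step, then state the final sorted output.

Merge sort trace:

Split: [29, 4, 4, 9, 28, 17] -> [29, 4, 4] and [9, 28, 17]
  Split: [29, 4, 4] -> [29] and [4, 4]
    Split: [4, 4] -> [4] and [4]
    Merge: [4] + [4] -> [4, 4]
  Merge: [29] + [4, 4] -> [4, 4, 29]
  Split: [9, 28, 17] -> [9] and [28, 17]
    Split: [28, 17] -> [28] and [17]
    Merge: [28] + [17] -> [17, 28]
  Merge: [9] + [17, 28] -> [9, 17, 28]
Merge: [4, 4, 29] + [9, 17, 28] -> [4, 4, 9, 17, 28, 29]

Final sorted array: [4, 4, 9, 17, 28, 29]

The merge sort proceeds by recursively splitting the array and merging sorted halves.
After all merges, the sorted array is [4, 4, 9, 17, 28, 29].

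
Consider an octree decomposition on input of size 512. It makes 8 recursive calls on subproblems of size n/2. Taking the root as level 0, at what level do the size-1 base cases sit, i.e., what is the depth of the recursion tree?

For divide and conquer with division factor 2:

Problem sizes at each level:
Level 0: 512
Level 1: 256
Level 2: 128
Level 3: 64
Level 4: 32
Level 5: 16
Level 6: 8
Level 7: 4
Level 8: 2
Level 9: 1

The root is level 0 and the size-1 base case is level 9 (the tree spans levels 0 through 9, i.e. 10 levels counting the root), so the depth is the number of divisions: log_2(512) = 9

The recursion tree depth is log_2(512) = 9. At each level, the problem size is divided by 2, so it takes 9 divisions to reduce to a base case of size 1. The algorithm makes 8 recursive calls at each level.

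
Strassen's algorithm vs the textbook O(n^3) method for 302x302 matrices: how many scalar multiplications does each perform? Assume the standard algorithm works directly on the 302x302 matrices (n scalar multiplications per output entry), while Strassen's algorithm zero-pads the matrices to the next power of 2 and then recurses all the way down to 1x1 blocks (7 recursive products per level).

Matrix multiplication for 302x302 matrices:

Strassen's algorithm requires power-of-2 dimensions. Pad 302x302 to 512x512 (next power of 2).

Standard algorithm: 302^3 = 27543608 multiplications
Strassen's algorithm: 7^(log2(512)) = 7^9 = 40353607 multiplications
Difference: 27543608 - 40353607 = -12809999 (Strassen uses MORE here due to padding overhead — for small or just-over-power-of-2 n, padding can outweigh the per-level savings)

Standard: 27543608 multiplications (302^3). Strassen: 40353607 multiplications (7^9, after padding to 512x512). Strassen reduces 8 recursive multiplications to 7 at each level.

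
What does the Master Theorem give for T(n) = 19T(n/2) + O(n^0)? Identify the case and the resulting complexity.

Master Theorem for T(n) = 19T(n/2) + O(n^0):

a = 19, b = 2, c = 0
log_b(a) = log_2(19) = 4.2479

Case 1: c = 0 < log_2(19) = 4.2479
T(n) = O(n^(log_2 19))

For T(n) = 19T(n/2) + O(n^0): log_2(19) = 4.2479. This is Case 1 of the Master Theorem (c < log_b(a), work dominated by leaves), giving O(n^(log_2 19)).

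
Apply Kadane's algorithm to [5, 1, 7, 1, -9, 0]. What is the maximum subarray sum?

Using Kadane's algorithm on [5, 1, 7, 1, -9, 0]:

Scanning through the array:
Position 1 (value 1): max_ending_here = 6, max_so_far = 6
Position 2 (value 7): max_ending_here = 13, max_so_far = 13
Position 3 (value 1): max_ending_here = 14, max_so_far = 14
Position 4 (value -9): max_ending_here = 5, max_so_far = 14
Position 5 (value 0): max_ending_here = 5, max_so_far = 14

Maximum subarray: [5, 1, 7, 1]
Maximum sum: 14

The maximum subarray is [5, 1, 7, 1] with sum 14. This subarray runs from index 0 to index 3.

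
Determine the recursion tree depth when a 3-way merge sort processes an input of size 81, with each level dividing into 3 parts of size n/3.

For divide and conquer with division factor 3:

Problem sizes at each level:
Level 0: 81
Level 1: 27
Level 2: 9
Level 3: 3
Level 4: 1

The root is level 0 and the size-1 base case is level 4 (the tree spans levels 0 through 4, i.e. 5 levels counting the root), so the depth is the number of divisions: log_3(81) = 4

The recursion tree depth is log_3(81) = 4. At each level, the problem size is divided by 3, so it takes 4 divisions to reduce to a base case of size 1. The algorithm makes 3 recursive calls at each level.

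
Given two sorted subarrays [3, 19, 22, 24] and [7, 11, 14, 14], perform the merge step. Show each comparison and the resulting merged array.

Merging process:

Compare 3 vs 7: take 3 from left. Merged: [3]
Compare 19 vs 7: take 7 from right. Merged: [3, 7]
Compare 19 vs 11: take 11 from right. Merged: [3, 7, 11]
Compare 19 vs 14: take 14 from right. Merged: [3, 7, 11, 14]
Compare 19 vs 14: take 14 from right. Merged: [3, 7, 11, 14, 14]
Append remaining from left: [19, 22, 24]. Merged: [3, 7, 11, 14, 14, 19, 22, 24]

Final merged array: [3, 7, 11, 14, 14, 19, 22, 24]
Total comparisons: 5

The merged array is [3, 7, 11, 14, 14, 19, 22, 24], requiring 5 comparisons. The merge step runs in O(n) time where n is the total number of elements.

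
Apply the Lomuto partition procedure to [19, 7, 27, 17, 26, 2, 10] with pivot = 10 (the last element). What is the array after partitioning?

Lomuto partition with pivot = 10:

Initial array: [19, 7, 27, 17, 26, 2, 10]

arr[0]=19 > 10: no swap
arr[1]=7 <= 10: swap with position 0, array becomes [7, 19, 27, 17, 26, 2, 10]
arr[2]=27 > 10: no swap
arr[3]=17 > 10: no swap
arr[4]=26 > 10: no swap
arr[5]=2 <= 10: swap with position 1, array becomes [7, 2, 27, 17, 26, 19, 10]

Place pivot at position 2: [7, 2, 10, 17, 26, 19, 27]
Pivot position: 2

After partitioning with pivot 10, the array becomes [7, 2, 10, 17, 26, 19, 27]. The pivot is placed at index 2. All elements to the left of the pivot are <= 10, and all elements to the right are > 10.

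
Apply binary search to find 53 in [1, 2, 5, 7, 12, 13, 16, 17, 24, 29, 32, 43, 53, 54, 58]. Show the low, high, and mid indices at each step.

Binary search for 53 in [1, 2, 5, 7, 12, 13, 16, 17, 24, 29, 32, 43, 53, 54, 58]:

lo=0, hi=14, mid=7, arr[mid]=17 -> 17 < 53, search right half
lo=8, hi=14, mid=11, arr[mid]=43 -> 43 < 53, search right half
lo=12, hi=14, mid=13, arr[mid]=54 -> 54 > 53, search left half
lo=12, hi=12, mid=12, arr[mid]=53 -> Found target at index 12!

Binary search finds 53 at index 12 after 4 comparisons. The search repeatedly halves the search space by comparing with the middle element.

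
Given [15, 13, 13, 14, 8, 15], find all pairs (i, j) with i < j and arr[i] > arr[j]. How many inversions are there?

Finding inversions in [15, 13, 13, 14, 8, 15]:

(0, 1): arr[0]=15 > arr[1]=13
(0, 2): arr[0]=15 > arr[2]=13
(0, 3): arr[0]=15 > arr[3]=14
(0, 4): arr[0]=15 > arr[4]=8
(1, 4): arr[1]=13 > arr[4]=8
(2, 4): arr[2]=13 > arr[4]=8
(3, 4): arr[3]=14 > arr[4]=8

Total inversions: 7

The array has 7 inversion(s): (0,1), (0,2), (0,3), (0,4), (1,4), (2,4), (3,4). Each pair (i,j) satisfies i < j and arr[i] > arr[j].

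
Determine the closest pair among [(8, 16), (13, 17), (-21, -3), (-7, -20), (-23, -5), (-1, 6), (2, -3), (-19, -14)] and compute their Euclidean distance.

Computing all pairwise distances among 8 points:

d((8, 16), (13, 17)) = 5.099
d((8, 16), (-21, -3)) = 34.6699
d((8, 16), (-7, -20)) = 39.0
d((8, 16), (-23, -5)) = 37.4433
d((8, 16), (-1, 6)) = 13.4536
d((8, 16), (2, -3)) = 19.9249
d((8, 16), (-19, -14)) = 40.3609
d((13, 17), (-21, -3)) = 39.4462
d((13, 17), (-7, -20)) = 42.0595
d((13, 17), (-23, -5)) = 42.19
d((13, 17), (-1, 6)) = 17.8045
d((13, 17), (2, -3)) = 22.8254
d((13, 17), (-19, -14)) = 44.5533
d((-21, -3), (-7, -20)) = 22.0227
d((-21, -3), (-23, -5)) = 2.8284 <-- minimum
d((-21, -3), (-1, 6)) = 21.9317
d((-21, -3), (2, -3)) = 23.0
d((-21, -3), (-19, -14)) = 11.1803
d((-7, -20), (-23, -5)) = 21.9317
d((-7, -20), (-1, 6)) = 26.6833
d((-7, -20), (2, -3)) = 19.2354
d((-7, -20), (-19, -14)) = 13.4164
d((-23, -5), (-1, 6)) = 24.5967
d((-23, -5), (2, -3)) = 25.0799
d((-23, -5), (-19, -14)) = 9.8489
d((-1, 6), (2, -3)) = 9.4868
d((-1, 6), (-19, -14)) = 26.9072
d((2, -3), (-19, -14)) = 23.7065

Closest pair: (-21, -3) and (-23, -5) with distance 2.8284

The closest pair is (-21, -3) and (-23, -5) with Euclidean distance 2.8284. For 8 points, brute-force pairwise comparison is shown above. For large n, the divide-and-conquer algorithm (sort by x, recurse on halves, check the dividing strip) achieves O(n log n).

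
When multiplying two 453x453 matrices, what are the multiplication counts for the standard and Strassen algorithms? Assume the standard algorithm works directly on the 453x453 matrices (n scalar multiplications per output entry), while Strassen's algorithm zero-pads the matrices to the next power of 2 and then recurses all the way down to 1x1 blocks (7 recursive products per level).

Matrix multiplication for 453x453 matrices:

Strassen's algorithm requires power-of-2 dimensions. Pad 453x453 to 512x512 (next power of 2).

Standard algorithm: 453^3 = 92959677 multiplications
Strassen's algorithm: 7^(log2(512)) = 7^9 = 40353607 multiplications
Savings: 92959677 - 40353607 = 52606070 multiplications

Standard: 92959677 multiplications (453^3). Strassen: 40353607 multiplications (7^9, after padding to 512x512). Strassen reduces 8 recursive multiplications to 7 at each level.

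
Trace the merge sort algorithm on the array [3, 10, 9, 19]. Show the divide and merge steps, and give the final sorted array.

Merge sort trace:

Split: [3, 10, 9, 19] -> [3, 10] and [9, 19]
  Split: [3, 10] -> [3] and [10]
  Merge: [3] + [10] -> [3, 10]
  Split: [9, 19] -> [9] and [19]
  Merge: [9] + [19] -> [9, 19]
Merge: [3, 10] + [9, 19] -> [3, 9, 10, 19]

Final sorted array: [3, 9, 10, 19]

The merge sort proceeds by recursively splitting the array and merging sorted halves.
After all merges, the sorted array is [3, 9, 10, 19].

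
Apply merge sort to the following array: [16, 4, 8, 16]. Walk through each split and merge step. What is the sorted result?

Merge sort trace:

Split: [16, 4, 8, 16] -> [16, 4] and [8, 16]
  Split: [16, 4] -> [16] and [4]
  Merge: [16] + [4] -> [4, 16]
  Split: [8, 16] -> [8] and [16]
  Merge: [8] + [16] -> [8, 16]
Merge: [4, 16] + [8, 16] -> [4, 8, 16, 16]

Final sorted array: [4, 8, 16, 16]

The merge sort proceeds by recursively splitting the array and merging sorted halves.
After all merges, the sorted array is [4, 8, 16, 16].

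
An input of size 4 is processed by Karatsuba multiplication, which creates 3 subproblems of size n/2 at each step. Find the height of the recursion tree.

For divide and conquer with division factor 2:

Problem sizes at each level:
Level 0: 4
Level 1: 2
Level 2: 1

The root is level 0 and the size-1 base case is level 2 (the tree spans levels 0 through 2, i.e. 3 levels counting the root), so the depth is the number of divisions: log_2(4) = 2

The recursion tree depth is log_2(4) = 2. At each level, the problem size is divided by 2, so it takes 2 divisions to reduce to a base case of size 1. The algorithm makes 3 recursive calls at each level.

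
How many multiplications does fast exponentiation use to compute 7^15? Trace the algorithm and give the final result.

Computing 7^15 by squaring (build up from 7^1; each line after the first costs one multiplication):

7^1 = 7
7^2 = (7^1)^2 = 7^2 = 49
7^3 = 7 * 7^2 = 7 * 49 = 343
7^6 = (7^3)^2 = 343^2 = 117649
7^7 = 7 * 7^6 = 7 * 117649 = 823543
7^14 = (7^7)^2 = 823543^2 = 678223072849
7^15 = 7 * 7^14 = 7 * 678223072849 = 4747561509943

Result: 4747561509943
Multiplications needed: 6 (6 lines after 7^1)

7^15 = 4747561509943. Using exponentiation by squaring, this requires 6 multiplications. The key idea: if the exponent is even, square the half-power; if odd, multiply by the base once.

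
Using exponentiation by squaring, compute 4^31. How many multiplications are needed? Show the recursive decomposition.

Computing 4^31 by squaring (build up from 4^1; each line after the first costs one multiplication):

4^1 = 4
4^2 = (4^1)^2 = 4^2 = 16
4^3 = 4 * 4^2 = 4 * 16 = 64
4^6 = (4^3)^2 = 64^2 = 4096
4^7 = 4 * 4^6 = 4 * 4096 = 16384
4^14 = (4^7)^2 = 16384^2 = 268435456
4^15 = 4 * 4^14 = 4 * 268435456 = 1073741824
4^30 = (4^15)^2 = 1073741824^2 = 1152921504606846976
4^31 = 4 * 4^30 = 4 * 1152921504606846976 = 4611686018427387904

Result: 4611686018427387904
Multiplications needed: 8 (8 lines after 4^1)

4^31 = 4611686018427387904. Using exponentiation by squaring, this requires 8 multiplications. The key idea: if the exponent is even, square the half-power; if odd, multiply by the base once.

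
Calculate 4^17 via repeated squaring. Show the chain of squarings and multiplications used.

Computing 4^17 by squaring (build up from 4^1; each line after the first costs one multiplication):

4^1 = 4
4^2 = (4^1)^2 = 4^2 = 16
4^4 = (4^2)^2 = 16^2 = 256
4^8 = (4^4)^2 = 256^2 = 65536
4^16 = (4^8)^2 = 65536^2 = 4294967296
4^17 = 4 * 4^16 = 4 * 4294967296 = 17179869184

Result: 17179869184
Multiplications needed: 5 (5 lines after 4^1)

4^17 = 17179869184. Using exponentiation by squaring, this requires 5 multiplications. The key idea: if the exponent is even, square the half-power; if odd, multiply by the base once.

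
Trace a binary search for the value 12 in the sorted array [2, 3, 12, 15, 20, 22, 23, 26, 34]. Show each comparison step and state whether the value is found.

Binary search for 12 in [2, 3, 12, 15, 20, 22, 23, 26, 34]:

lo=0, hi=8, mid=4, arr[mid]=20 -> 20 > 12, search left half
lo=0, hi=3, mid=1, arr[mid]=3 -> 3 < 12, search right half
lo=2, hi=3, mid=2, arr[mid]=12 -> Found target at index 2!

Binary search finds 12 at index 2 after 3 comparisons. The search repeatedly halves the search space by comparing with the middle element.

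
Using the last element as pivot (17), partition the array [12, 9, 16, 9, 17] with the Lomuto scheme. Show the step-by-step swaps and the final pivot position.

Lomuto partition with pivot = 17:

Initial array: [12, 9, 16, 9, 17]

arr[0]=12 <= 17: swap with position 0, array becomes [12, 9, 16, 9, 17]
arr[1]=9 <= 17: swap with position 1, array becomes [12, 9, 16, 9, 17]
arr[2]=16 <= 17: swap with position 2, array becomes [12, 9, 16, 9, 17]
arr[3]=9 <= 17: swap with position 3, array becomes [12, 9, 16, 9, 17]

Place pivot at position 4: [12, 9, 16, 9, 17]
Pivot position: 4

After partitioning with pivot 17, the array becomes [12, 9, 16, 9, 17]. The pivot is placed at index 4. All elements to the left of the pivot are <= 17, and all elements to the right are > 17.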